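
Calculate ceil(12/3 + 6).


12/3 = 4
4 + 6 = 10
ceil(10) = 10

10


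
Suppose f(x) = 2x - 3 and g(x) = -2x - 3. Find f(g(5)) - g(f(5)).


f(g(5)) = -29
g(f(5)) = -17
Difference = -12

-12


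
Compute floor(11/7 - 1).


11/7 = 1.5714
1.5714 - 1 = 0.5714
floor(0.5714) = 0

0


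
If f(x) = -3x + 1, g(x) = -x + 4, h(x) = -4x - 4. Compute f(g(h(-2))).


h(-2) = 4
g(4) = 0
f(0) = 1

1


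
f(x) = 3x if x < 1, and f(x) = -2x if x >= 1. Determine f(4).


4 satisfies x >= 1
f(4) = -8

-8


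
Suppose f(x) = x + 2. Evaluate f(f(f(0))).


f(0) = 2
f(2) = 4
f(4) = 6

6


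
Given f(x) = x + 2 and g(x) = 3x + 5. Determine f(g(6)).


g(6) = 23
f(23) = 25

25


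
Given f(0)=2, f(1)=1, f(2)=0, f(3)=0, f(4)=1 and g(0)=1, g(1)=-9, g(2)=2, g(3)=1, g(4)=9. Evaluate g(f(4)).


f(4) = 1
g(1) = -9

-9


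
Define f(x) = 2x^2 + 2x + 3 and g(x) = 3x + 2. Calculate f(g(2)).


g(2) = 8
f(8) = 2*(8)^2 + 2*(8) + 3 = 147

147


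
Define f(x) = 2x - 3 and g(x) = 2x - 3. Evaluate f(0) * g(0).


9


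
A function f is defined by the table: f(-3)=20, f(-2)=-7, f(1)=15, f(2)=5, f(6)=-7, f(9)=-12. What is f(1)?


Reading from the table at x = 1

15


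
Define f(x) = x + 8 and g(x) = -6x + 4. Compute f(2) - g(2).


f(2) = 10
g(2) = -8
Difference = 18

18


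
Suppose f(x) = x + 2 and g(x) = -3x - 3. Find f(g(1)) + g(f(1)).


f(g(1)) = -4
g(f(1)) = -12
Sum = -16

-16


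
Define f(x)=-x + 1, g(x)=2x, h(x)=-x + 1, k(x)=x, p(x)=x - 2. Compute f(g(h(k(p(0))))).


p(0) = -2
k(-2) = -2
h(-2) = 3
g(3) = 6
f(6) = -5

-5


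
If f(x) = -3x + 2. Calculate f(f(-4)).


f(-4) = 14
f(14) = -40

-40


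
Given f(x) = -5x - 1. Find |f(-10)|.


f(-10) = 49
|49| = 49

49


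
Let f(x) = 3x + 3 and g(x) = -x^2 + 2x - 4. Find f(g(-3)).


-54


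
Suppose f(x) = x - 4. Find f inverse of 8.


Solve x - 4 = 8
x = (8 + 4) / 1 = 12

12


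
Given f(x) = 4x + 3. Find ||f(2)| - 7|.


f(2) = 11
|11| = 11
|11 - 7| = 4

4


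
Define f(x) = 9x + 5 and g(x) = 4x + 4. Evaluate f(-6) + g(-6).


f(-6) = -49
g(-6) = -20
Sum = -69

-69


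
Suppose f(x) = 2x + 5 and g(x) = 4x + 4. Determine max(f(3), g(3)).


f(3) = 11
g(3) = 16
max = 16

16


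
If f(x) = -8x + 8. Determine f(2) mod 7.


f(2) = -8
-8 mod 7 = 6

6


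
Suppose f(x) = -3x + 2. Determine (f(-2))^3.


f(-2) = 8
(8)^3 = 512

512


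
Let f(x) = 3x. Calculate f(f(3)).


27


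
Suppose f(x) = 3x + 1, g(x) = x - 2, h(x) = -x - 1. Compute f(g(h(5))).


h(5) = -6
g(-6) = -8
f(-8) = -23

-23


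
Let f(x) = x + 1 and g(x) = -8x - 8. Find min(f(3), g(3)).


-32


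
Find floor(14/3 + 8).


14/3 = 4.6667
4.6667 + 8 = 12.6667
floor(12.6667) = 12

12


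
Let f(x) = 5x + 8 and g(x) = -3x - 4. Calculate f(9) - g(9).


f(9) = 53
g(9) = -31
Difference = 84

84


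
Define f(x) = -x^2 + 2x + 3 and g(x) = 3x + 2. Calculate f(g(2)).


g(2) = 8
f(8) = (-1)*(8)^2 + 2*(8) + 3 = -45

-45


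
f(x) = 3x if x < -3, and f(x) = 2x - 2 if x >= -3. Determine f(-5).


-5 satisfies x < -3
f(-5) = -15

-15


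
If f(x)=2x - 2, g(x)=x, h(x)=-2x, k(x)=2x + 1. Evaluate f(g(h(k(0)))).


k(0) = 1
h(1) = -2
g(-2) = -2
f(-2) = -6

-6


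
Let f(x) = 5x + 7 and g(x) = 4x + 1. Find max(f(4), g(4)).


f(4) = 27
g(4) = 17
max = 27

27


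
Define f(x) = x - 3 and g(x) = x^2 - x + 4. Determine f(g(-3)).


g(-3) = 16
f(16) = 13

13


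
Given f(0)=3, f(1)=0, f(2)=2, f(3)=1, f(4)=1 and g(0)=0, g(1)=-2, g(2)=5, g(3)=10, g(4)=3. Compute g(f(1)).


f(1) = 0
g(0) = 0

0


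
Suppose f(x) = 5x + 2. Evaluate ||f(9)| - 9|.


f(9) = 47
|47| = 47
|47 - 9| = 38

38


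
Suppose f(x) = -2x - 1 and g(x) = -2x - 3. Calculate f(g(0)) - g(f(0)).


f(g(0)) = 5
g(f(0)) = -1
Difference = 6

6


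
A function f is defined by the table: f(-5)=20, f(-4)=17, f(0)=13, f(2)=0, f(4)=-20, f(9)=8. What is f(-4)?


17


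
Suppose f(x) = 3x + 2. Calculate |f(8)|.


26


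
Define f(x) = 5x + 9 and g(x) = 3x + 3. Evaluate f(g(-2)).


g(-2) = -3
f(-3) = -6

-6


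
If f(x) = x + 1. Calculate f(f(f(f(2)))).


f(2) = 3
f(3) = 4
f(4) = 5
f(5) = 6

6


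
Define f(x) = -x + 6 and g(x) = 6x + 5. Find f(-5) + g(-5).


f(-5) = 11
g(-5) = -25
Sum = -14

-14


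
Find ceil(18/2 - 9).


18/2 = 9
9 - 9 = 0
ceil(0) = 0

0


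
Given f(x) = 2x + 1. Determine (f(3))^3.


f(3) = 7
(7)^3 = 343

343


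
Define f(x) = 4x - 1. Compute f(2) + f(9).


f(2) = 7
f(9) = 35
Sum = 42

42


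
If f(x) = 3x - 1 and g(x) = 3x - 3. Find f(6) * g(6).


f(6) = 17
g(6) = 15
Product = 255

255


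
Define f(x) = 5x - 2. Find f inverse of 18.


4


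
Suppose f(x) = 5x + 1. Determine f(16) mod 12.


f(16) = 81
81 mod 12 = 9

9


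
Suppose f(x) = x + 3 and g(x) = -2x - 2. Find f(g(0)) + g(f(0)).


f(g(0)) = 1
g(f(0)) = -8
Sum = -7

-7


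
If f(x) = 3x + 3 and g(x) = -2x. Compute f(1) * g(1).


f(1) = 6
g(1) = -2
Product = -12

-12


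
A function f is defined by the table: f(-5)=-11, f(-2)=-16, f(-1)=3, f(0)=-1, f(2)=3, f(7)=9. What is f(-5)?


Reading from the table at x = -5

-11


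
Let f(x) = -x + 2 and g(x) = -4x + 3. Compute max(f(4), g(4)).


-2


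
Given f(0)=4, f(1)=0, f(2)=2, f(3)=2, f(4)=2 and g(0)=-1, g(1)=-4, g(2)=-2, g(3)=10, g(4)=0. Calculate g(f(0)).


0


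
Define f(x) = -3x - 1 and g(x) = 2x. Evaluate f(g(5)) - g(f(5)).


f(g(5)) = -31
g(f(5)) = -32
Difference = 1

1


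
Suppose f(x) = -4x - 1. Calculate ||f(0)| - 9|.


8


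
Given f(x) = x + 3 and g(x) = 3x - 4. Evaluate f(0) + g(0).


f(0) = 3
g(0) = -4
Sum = -1

-1


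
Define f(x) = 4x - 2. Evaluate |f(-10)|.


f(-10) = -42
|-42| = 42

42


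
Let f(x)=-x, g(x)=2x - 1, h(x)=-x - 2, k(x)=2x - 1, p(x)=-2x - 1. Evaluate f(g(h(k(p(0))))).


p(0) = -1
k(-1) = -3
h(-3) = 1
g(1) = 1
f(1) = -1

-1


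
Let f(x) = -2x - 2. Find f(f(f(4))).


f(4) = -10
f(-10) = 18
f(18) = -38

-38


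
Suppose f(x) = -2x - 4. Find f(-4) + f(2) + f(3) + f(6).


f(-4) = 4
f(2) = -8
f(3) = -10
f(6) = -16
Sum = -30

-30


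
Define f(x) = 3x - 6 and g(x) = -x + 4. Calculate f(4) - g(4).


6


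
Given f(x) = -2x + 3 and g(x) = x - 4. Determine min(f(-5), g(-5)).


f(-5) = 13
g(-5) = -9
min = -9

-9


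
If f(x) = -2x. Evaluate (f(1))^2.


f(1) = -2
(-2)^2 = 4

4


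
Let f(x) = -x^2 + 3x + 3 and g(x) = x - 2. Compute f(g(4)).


g(4) = 2
f(2) = (-1)*(2)^2 + 3*(2) + 3 = 5

5


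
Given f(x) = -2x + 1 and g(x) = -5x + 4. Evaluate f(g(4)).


g(4) = -16
f(-16) = 33

33


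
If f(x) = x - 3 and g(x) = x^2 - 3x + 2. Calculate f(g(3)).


-1


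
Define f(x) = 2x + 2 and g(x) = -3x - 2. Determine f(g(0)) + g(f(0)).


f(g(0)) = -2
g(f(0)) = -8
Sum = -10

-10


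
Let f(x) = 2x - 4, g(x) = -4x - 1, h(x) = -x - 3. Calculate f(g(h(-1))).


10


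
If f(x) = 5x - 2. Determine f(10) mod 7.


6


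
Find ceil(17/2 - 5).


17/2 = 8.5
8.5 - 5 = 3.5
ceil(3.5) = 4

4


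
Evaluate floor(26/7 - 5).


26/7 = 3.7143
3.7143 - 5 = -1.2857
floor(-1.2857) = -2

-2


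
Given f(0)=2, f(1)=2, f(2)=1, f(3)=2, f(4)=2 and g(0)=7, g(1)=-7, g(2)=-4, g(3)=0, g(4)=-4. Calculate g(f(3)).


f(3) = 2
g(2) = -4

-4


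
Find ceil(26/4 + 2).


9


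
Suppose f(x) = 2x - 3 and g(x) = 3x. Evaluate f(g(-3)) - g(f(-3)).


f(g(-3)) = -21
g(f(-3)) = -27
Difference = 6

6


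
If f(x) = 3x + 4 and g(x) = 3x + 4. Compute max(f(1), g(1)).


f(1) = 7
g(1) = 7
max = 7

7


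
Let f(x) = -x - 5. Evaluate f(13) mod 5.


f(13) = -18
-18 mod 5 = 2

2


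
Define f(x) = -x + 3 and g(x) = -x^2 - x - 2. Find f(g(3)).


g(3) = -14
f(-14) = 17

17


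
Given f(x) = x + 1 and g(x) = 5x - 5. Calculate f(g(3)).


11


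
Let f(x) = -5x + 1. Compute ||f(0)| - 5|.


f(0) = 1
|1| = 1
|1 - 5| = 4

4


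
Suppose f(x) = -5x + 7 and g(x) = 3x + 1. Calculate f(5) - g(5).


f(5) = -18
g(5) = 16
Difference = -34

-34


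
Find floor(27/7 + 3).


27/7 = 3.8571
3.8571 + 3 = 6.8571
floor(6.8571) = 6

6


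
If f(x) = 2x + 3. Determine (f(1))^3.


125


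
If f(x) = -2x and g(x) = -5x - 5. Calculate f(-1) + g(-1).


f(-1) = 2
g(-1) = 0
Sum = 2

2


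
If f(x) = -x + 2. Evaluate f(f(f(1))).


f(1) = 1
f(1) = 1
f(1) = 1

1


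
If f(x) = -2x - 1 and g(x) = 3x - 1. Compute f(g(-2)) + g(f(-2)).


f(g(-2)) = 13
g(f(-2)) = 8
Sum = 21

21


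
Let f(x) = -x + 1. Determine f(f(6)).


f(6) = -5
f(-5) = 6

6


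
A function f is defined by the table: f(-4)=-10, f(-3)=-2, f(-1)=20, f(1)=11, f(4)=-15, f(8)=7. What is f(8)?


Reading from the table at x = 8

7


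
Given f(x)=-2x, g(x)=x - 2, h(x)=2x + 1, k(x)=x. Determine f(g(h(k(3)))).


-10


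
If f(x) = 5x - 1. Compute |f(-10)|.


f(-10) = -51
|-51| = 51

51


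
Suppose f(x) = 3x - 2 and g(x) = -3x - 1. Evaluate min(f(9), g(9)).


f(9) = 25
g(9) = -28
min = -28

-28


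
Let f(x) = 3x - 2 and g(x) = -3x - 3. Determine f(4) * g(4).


f(4) = 10
g(4) = -15
Product = -150

-150


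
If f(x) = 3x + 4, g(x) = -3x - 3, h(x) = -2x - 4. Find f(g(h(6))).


h(6) = -16
g(-16) = 45
f(45) = 139

139


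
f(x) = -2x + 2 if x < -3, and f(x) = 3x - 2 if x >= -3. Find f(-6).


-6 satisfies x < -3
f(-6) = 14

14


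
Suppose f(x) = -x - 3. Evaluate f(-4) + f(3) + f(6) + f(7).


f(-4) = 1
f(3) = -6
f(6) = -9
f(7) = -10
Sum = -24

-24


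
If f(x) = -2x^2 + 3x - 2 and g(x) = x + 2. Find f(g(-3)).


g(-3) = -1
f(-1) = (-2)*(-1)^2 + 3*(-1) - 2 = -7

-7


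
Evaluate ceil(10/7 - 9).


10/7 = 1.4286
1.4286 - 9 = -7.5714
ceil(-7.5714) = -7

-7


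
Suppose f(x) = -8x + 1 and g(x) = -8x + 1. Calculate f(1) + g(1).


f(1) = -7
g(1) = -7
Sum = -14

-14


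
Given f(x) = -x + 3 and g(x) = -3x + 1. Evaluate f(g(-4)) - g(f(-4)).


f(g(-4)) = -10
g(f(-4)) = -20
Difference = 10

10


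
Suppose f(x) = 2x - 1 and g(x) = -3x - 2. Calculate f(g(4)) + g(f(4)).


f(g(4)) = -29
g(f(4)) = -23
Sum = -52

-52


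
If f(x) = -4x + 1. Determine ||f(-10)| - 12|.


f(-10) = 41
|41| = 41
|41 - 12| = 29

29


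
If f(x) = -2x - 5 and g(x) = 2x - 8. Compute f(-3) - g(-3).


f(-3) = 1
g(-3) = -14
Difference = 15

15


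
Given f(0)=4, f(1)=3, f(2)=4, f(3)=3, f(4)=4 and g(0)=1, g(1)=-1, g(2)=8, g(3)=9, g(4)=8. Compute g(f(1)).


9


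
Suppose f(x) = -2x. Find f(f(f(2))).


-16


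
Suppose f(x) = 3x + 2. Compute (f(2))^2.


f(2) = 8
(8)^2 = 64

64


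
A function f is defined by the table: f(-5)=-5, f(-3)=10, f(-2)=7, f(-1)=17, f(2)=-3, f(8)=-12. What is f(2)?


Reading from the table at x = 2

-3


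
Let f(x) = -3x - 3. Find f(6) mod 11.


f(6) = -21
-21 mod 11 = 1

1


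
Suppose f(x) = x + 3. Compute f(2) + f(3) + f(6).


20


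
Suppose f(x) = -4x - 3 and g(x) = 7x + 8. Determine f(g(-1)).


g(-1) = 1
f(1) = -7

-7


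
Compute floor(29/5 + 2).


7


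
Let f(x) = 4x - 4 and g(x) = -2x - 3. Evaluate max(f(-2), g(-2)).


f(-2) = -12
g(-2) = 1
max = 1

1


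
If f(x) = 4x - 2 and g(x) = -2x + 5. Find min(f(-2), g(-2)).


-10


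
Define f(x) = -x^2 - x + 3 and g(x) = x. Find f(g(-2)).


g(-2) = -2
f(-2) = (-1)*(-2)^2 - 1*(-2) + 3 = 1

1


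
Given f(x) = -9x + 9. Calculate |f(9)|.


72


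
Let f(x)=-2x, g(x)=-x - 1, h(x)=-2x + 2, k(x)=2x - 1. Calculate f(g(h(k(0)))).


k(0) = -1
h(-1) = 4
g(4) = -5
f(-5) = 10

10


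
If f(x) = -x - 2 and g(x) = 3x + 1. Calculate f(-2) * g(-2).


f(-2) = 0
g(-2) = -5
Product = 0

0


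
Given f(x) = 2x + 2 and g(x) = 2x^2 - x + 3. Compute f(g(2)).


g(2) = 9
f(9) = 20

20


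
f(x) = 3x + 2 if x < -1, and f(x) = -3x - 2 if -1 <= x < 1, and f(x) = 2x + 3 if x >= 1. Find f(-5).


-5 satisfies x < -1
f(-5) = -13

-13


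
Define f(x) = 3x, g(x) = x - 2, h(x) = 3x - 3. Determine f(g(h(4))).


h(4) = 9
g(9) = 7
f(7) = 21

21


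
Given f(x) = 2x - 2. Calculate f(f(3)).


f(3) = 4
f(4) = 6

6


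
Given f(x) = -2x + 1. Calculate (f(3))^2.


25


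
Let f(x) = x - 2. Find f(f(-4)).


-8


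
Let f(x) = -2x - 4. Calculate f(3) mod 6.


f(3) = -10
-10 mod 6 = 2

2


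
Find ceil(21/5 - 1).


21/5 = 4.2
4.2 - 1 = 3.2
ceil(3.2) = 4

4


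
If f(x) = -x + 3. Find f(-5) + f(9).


f(-5) = 8
f(9) = -6
Sum = 2

2


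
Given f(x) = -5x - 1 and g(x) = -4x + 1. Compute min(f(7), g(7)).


f(7) = -36
g(7) = -27
min = -36

-36


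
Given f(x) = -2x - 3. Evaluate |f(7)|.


f(7) = -17
|-17| = 17

17


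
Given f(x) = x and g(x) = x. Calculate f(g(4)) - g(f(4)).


f(g(4)) = 4
g(f(4)) = 4
Difference = 0

0


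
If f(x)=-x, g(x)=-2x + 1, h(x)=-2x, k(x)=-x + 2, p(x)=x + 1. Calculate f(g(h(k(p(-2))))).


p(-2) = -1
k(-1) = 3
h(3) = -6
g(-6) = 13
f(13) = -13

-13


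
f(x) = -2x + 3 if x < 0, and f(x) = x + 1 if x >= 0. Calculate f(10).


10 satisfies x >= 0
f(10) = 11

11


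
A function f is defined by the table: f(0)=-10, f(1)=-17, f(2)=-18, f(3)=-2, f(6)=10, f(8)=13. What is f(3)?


Reading from the table at x = 3

-2


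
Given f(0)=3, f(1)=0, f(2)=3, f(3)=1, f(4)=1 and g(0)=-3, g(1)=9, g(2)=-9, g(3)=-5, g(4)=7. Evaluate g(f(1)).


f(1) = 0
g(0) = -3

-3


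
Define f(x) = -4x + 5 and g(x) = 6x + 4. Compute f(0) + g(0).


f(0) = 5
g(0) = 4
Sum = 9

9


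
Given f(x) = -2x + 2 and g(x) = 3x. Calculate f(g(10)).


-58


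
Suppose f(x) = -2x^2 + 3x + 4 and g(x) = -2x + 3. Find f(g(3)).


-23


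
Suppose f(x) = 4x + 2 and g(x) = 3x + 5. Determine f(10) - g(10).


f(10) = 42
g(10) = 35
Difference = 7

7


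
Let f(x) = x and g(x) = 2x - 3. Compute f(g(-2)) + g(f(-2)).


f(g(-2)) = -7
g(f(-2)) = -7
Sum = -14

-14


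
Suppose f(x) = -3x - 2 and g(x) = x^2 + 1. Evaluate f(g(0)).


g(0) = 1
f(1) = -5

-5


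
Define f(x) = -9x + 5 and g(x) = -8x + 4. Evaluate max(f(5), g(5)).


f(5) = -40
g(5) = -36
max = -36

-36


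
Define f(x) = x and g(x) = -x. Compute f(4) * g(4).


f(4) = 4
g(4) = -4
Product = -16

-16


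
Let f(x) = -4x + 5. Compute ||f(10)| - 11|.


f(10) = -35
|-35| = 35
|35 - 11| = 24

24


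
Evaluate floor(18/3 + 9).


18/3 = 6
6 + 9 = 15
floor(15) = 15

15


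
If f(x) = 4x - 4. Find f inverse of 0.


Solve 4x - 4 = 0
x = (0 + 4) / 4 = 1

1


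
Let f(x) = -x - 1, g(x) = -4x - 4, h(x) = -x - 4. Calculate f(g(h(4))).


h(4) = -8
g(-8) = 28
f(28) = -29

-29


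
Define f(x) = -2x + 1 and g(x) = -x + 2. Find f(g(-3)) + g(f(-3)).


f(g(-3)) = -9
g(f(-3)) = -5
Sum = -14

-14


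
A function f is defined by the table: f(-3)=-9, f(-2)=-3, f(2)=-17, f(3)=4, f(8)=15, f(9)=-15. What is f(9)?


Reading from the table at x = 9

-15


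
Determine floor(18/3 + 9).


18/3 = 6
6 + 9 = 15
floor(15) = 15

15


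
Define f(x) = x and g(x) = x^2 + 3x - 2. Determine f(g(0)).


g(0) = -2
f(-2) = -2

-2


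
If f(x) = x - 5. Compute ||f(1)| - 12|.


f(1) = -4
|-4| = 4
|4 - 12| = 8

8


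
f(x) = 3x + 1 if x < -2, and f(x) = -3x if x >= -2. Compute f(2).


2 satisfies x >= -2
f(2) = -6

-6


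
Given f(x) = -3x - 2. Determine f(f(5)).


f(5) = -17
f(-17) = 49

49


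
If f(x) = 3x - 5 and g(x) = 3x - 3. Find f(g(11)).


g(11) = 30
f(30) = 85

85


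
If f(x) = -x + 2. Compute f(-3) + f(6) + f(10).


f(-3) = 5
f(6) = -4
f(10) = -8
Sum = -7

-7


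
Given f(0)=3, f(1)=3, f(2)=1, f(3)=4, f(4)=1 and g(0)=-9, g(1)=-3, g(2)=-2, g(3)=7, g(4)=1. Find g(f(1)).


f(1) = 3
g(3) = 7

7


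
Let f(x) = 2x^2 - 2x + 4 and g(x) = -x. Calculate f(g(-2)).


g(-2) = 2
f(2) = 2*(2)^2 - 2*(2) + 4 = 8

8


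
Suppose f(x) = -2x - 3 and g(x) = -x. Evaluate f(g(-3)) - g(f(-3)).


f(g(-3)) = -9
g(f(-3)) = -3
Difference = -6

-6


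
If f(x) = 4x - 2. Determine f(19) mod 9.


f(19) = 74
74 mod 9 = 2

2


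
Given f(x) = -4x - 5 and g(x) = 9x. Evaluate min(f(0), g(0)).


-5


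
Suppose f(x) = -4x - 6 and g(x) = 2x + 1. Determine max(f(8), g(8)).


f(8) = -38
g(8) = 17
max = 17

17


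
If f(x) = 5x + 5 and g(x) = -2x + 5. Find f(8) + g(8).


f(8) = 45
g(8) = -11
Sum = 34

34


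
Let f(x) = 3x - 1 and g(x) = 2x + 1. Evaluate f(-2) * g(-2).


f(-2) = -7
g(-2) = -3
Product = 21

21


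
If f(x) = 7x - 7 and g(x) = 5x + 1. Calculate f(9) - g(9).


f(9) = 56
g(9) = 46
Difference = 10

10


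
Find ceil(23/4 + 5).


23/4 = 5.75
5.75 + 5 = 10.75
ceil(10.75) = 11

11


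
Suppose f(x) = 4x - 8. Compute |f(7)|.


f(7) = 20
|20| = 20

20


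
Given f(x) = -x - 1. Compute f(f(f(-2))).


f(-2) = 1
f(1) = -2
f(-2) = 1

1


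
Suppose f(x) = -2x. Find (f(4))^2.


f(4) = -8
(-8)^2 = 64

64


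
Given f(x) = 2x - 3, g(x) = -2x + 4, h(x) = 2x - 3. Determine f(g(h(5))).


-23


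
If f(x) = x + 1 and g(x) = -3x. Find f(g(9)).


g(9) = -27
f(-27) = -26

-26


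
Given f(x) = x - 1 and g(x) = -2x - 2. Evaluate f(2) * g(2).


f(2) = 1
g(2) = -6
Product = -6

-6


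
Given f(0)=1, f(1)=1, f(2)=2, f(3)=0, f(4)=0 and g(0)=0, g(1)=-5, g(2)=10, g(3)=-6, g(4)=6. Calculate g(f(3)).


0


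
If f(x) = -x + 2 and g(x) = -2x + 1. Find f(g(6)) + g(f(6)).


f(g(6)) = 13
g(f(6)) = 9
Sum = 22

22


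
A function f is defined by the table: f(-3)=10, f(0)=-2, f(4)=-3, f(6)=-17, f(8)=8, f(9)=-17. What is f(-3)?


Reading from the table at x = -3

10


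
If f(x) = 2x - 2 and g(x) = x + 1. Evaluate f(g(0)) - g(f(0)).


f(g(0)) = 0
g(f(0)) = -1
Difference = 1

1


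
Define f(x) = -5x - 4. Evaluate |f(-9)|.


f(-9) = 41
|41| = 41

41


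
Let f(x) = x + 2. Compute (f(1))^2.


f(1) = 3
(3)^2 = 9

9


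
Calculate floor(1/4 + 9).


1/4 = 0.25
0.25 + 9 = 9.25
floor(9.25) = 9

9


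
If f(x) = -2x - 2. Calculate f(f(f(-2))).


f(-2) = 2
f(2) = -6
f(-6) = 10

10


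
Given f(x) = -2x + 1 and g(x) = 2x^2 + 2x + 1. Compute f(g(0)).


g(0) = 1
f(1) = -1

-1


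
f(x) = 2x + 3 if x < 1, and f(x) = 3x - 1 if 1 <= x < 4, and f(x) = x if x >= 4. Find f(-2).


-2 satisfies x < 1
f(-2) = -1

-1


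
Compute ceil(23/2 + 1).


23/2 = 11.5
11.5 + 1 = 12.5
ceil(12.5) = 13

13


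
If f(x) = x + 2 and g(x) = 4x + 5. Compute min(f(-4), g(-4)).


-11


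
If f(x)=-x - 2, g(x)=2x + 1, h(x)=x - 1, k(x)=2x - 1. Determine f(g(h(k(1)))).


k(1) = 1
h(1) = 0
g(0) = 1
f(1) = -3

-3


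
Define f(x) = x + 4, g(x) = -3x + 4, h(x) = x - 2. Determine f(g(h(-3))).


h(-3) = -5
g(-5) = 19
f(19) = 23

23


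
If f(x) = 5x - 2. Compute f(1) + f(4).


f(1) = 3
f(4) = 18
Sum = 21

21


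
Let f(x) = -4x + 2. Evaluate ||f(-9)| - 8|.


30


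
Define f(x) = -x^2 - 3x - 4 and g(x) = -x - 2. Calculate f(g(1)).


g(1) = -3
f(-3) = (-1)*(-3)^2 - 3*(-3) - 4 = -4

-4


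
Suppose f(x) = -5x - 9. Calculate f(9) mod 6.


f(9) = -54
-54 mod 6 = 0

0


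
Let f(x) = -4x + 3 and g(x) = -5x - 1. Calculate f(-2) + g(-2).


f(-2) = 11
g(-2) = 9
Sum = 20

20


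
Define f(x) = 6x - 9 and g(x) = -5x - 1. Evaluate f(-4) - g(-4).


f(-4) = -33
g(-4) = 19
Difference = -52

-52


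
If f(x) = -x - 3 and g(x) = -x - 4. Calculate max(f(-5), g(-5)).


f(-5) = 2
g(-5) = 1
max = 2

2


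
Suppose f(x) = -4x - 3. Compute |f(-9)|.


33


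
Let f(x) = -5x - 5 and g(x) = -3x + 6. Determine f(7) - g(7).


-25


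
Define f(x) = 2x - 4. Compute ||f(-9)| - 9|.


13


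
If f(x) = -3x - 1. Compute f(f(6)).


f(6) = -19
f(-19) = 56

56


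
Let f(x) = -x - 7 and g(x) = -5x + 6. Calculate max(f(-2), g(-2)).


16


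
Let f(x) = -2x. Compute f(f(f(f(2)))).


f(2) = -4
f(-4) = 8
f(8) = -16
f(-16) = 32

32


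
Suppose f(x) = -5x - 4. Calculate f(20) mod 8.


0


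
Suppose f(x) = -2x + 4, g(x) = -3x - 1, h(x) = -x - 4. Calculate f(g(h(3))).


h(3) = -7
g(-7) = 20
f(20) = -36

-36


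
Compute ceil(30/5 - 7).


-1


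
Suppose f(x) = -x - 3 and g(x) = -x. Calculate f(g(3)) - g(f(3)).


f(g(3)) = 0
g(f(3)) = 6
Difference = -6

-6


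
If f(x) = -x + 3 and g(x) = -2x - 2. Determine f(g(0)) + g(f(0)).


f(g(0)) = 5
g(f(0)) = -8
Sum = -3

-3


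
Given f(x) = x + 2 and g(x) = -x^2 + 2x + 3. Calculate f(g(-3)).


g(-3) = -12
f(-12) = -10

-10


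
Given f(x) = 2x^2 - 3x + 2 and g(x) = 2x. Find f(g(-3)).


g(-3) = -6
f(-6) = 2*(-6)^2 - 3*(-6) + 2 = 92

92


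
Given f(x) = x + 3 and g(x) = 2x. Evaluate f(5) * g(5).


f(5) = 8
g(5) = 10
Product = 80

80


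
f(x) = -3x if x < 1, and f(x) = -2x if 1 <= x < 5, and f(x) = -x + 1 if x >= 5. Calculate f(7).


7 satisfies x >= 5
f(7) = -6

-6


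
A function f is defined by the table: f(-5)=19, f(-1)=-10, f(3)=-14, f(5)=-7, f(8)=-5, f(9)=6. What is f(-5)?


Reading from the table at x = -5

19


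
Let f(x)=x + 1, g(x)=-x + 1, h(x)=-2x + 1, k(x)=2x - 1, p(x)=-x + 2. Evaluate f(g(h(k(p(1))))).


p(1) = 1
k(1) = 1
h(1) = -1
g(-1) = 2
f(2) = 3

3


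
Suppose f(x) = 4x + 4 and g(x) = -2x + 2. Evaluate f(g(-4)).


g(-4) = 10
f(10) = 44

44


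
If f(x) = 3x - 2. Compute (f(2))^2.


f(2) = 4
(4)^2 = 16

16


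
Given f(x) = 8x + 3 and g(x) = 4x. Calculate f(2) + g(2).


f(2) = 19
g(2) = 8
Sum = 27

27


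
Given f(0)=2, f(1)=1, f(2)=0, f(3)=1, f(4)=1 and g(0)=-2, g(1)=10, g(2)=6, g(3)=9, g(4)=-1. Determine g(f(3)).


f(3) = 1
g(1) = 10

10


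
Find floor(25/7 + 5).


8


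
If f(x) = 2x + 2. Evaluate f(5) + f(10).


f(5) = 12
f(10) = 22
Sum = 34

34


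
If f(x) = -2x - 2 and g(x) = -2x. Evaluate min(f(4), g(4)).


-10


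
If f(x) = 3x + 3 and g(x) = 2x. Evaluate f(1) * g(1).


f(1) = 6
g(1) = 2
Product = 12

12


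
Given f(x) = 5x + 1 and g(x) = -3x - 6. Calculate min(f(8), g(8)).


f(8) = 41
g(8) = -30
min = -30

-30


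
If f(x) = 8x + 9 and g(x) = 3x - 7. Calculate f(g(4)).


g(4) = 5
f(5) = 49

49


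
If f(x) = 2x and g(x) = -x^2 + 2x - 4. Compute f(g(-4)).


g(-4) = -28
f(-28) = -56

-56


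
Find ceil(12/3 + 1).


12/3 = 4
4 + 1 = 5
ceil(5) = 5

5


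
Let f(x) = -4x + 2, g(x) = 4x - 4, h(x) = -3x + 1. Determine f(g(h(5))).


h(5) = -14
g(-14) = -60
f(-60) = 242

242


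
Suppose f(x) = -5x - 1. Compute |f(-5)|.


f(-5) = 24
|24| = 24

24


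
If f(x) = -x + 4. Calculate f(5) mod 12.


f(5) = -1
-1 mod 12 = 11

11


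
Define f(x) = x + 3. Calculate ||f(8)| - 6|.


f(8) = 11
|11| = 11
|11 - 6| = 5

5


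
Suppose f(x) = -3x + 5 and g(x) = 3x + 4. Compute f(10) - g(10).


f(10) = -25
g(10) = 34
Difference = -59

-59


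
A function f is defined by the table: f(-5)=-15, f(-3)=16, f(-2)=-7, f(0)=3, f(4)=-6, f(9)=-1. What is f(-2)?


Reading from the table at x = -2

-7


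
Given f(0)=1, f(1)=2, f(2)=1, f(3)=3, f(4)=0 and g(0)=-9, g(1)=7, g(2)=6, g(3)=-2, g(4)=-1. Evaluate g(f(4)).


-9


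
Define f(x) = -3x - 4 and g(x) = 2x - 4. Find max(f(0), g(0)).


f(0) = -4
g(0) = -4
max = -4

-4


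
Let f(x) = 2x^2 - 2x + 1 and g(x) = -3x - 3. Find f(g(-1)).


g(-1) = 0
f(0) = 2*(0)^2 - 2*(0) + 1 = 1

1


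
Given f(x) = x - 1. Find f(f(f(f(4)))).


f(4) = 3
f(3) = 2
f(2) = 1
f(1) = 0

0


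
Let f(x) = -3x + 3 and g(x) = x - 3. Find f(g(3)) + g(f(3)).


f(g(3)) = 3
g(f(3)) = -9
Sum = -6

-6


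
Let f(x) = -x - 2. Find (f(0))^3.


f(0) = -2
(-2)^3 = -8

-8


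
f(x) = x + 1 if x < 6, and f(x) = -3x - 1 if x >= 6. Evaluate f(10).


10 satisfies x >= 6
f(10) = -31

-31


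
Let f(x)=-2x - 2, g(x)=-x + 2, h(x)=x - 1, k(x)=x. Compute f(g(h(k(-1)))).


k(-1) = -1
h(-1) = -2
g(-2) = 4
f(4) = -10

-10


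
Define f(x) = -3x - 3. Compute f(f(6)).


f(6) = -21
f(-21) = 60

60


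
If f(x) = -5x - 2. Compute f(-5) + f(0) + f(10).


f(-5) = 23
f(0) = -2
f(10) = -52
Sum = -31

-31


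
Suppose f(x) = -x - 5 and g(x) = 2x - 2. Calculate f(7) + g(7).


f(7) = -12
g(7) = 12
Sum = 0

0


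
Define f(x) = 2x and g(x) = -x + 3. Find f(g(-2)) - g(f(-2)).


f(g(-2)) = 10
g(f(-2)) = 7
Difference = 3

3


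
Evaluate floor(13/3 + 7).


13/3 = 4.3333
4.3333 + 7 = 11.3333
floor(11.3333) = 11

11


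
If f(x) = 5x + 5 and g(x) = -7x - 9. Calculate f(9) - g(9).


f(9) = 50
g(9) = -72
Difference = 122

122


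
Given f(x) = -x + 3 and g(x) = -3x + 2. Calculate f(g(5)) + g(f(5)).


f(g(5)) = 16
g(f(5)) = 8
Sum = 24

24


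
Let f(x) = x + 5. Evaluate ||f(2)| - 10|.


3


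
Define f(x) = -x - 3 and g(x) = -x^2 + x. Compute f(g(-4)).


17


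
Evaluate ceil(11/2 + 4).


11/2 = 5.5
5.5 + 4 = 9.5
ceil(9.5) = 10

10


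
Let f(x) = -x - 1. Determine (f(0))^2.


f(0) = -1
(-1)^2 = 1

1


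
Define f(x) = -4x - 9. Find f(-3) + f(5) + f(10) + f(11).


f(-3) = 3
f(5) = -29
f(10) = -49
f(11) = -53
Sum = -128

-128


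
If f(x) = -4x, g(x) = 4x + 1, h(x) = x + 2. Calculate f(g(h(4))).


h(4) = 6
g(6) = 25
f(25) = -100

-100


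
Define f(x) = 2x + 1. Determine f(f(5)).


23


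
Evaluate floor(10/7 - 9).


-8


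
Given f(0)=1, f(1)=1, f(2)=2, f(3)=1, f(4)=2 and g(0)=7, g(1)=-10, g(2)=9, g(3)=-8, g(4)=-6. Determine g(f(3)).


f(3) = 1
g(1) = -10

-10


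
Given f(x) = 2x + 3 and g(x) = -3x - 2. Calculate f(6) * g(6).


f(6) = 15
g(6) = -20
Product = -300

-300


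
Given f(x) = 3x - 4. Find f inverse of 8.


Solve 3x - 4 = 8
x = (8 + 4) / 3 = 4

4


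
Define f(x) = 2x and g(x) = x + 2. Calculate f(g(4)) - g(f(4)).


f(g(4)) = 12
g(f(4)) = 10
Difference = 2

2


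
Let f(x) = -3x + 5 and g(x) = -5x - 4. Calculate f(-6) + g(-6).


f(-6) = 23
g(-6) = 26
Sum = 49

49


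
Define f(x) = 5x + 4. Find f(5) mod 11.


f(5) = 29
29 mod 11 = 7

7


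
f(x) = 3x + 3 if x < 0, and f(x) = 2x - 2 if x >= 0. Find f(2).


2 satisfies x >= 0
f(2) = 2

2


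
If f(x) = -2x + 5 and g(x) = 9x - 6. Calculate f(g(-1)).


g(-1) = -15
f(-15) = 35

35


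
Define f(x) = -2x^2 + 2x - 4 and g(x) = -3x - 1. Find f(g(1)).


g(1) = -4
f(-4) = (-2)*(-4)^2 + 2*(-4) - 4 = -44

-44


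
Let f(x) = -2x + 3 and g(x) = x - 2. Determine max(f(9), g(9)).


f(9) = -15
g(9) = 7
max = 7

7


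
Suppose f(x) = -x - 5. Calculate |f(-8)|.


f(-8) = 3
|3| = 3

3


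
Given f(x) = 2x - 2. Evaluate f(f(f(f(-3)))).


f(-3) = -8
f(-8) = -18
f(-18) = -38
f(-38) = -78

-78


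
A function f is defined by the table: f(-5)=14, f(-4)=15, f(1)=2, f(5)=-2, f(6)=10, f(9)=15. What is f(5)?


Reading from the table at x = 5

-2


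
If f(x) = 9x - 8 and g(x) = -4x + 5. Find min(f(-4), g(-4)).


-44


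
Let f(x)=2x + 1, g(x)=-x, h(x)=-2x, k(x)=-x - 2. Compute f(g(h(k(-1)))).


-3


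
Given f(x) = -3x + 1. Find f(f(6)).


f(6) = -17
f(-17) = 52

52


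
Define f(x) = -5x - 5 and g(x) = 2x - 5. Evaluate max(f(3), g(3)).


f(3) = -20
g(3) = 1
max = 1

1


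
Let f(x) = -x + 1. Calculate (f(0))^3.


f(0) = 1
(1)^3 = 1

1


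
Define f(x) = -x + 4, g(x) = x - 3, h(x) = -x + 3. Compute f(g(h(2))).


h(2) = 1
g(1) = -2
f(-2) = 6

6


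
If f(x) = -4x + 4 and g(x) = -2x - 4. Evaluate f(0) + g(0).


f(0) = 4
g(0) = -4
Sum = 0

0


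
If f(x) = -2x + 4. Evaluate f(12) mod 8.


4


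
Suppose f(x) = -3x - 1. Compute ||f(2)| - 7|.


0


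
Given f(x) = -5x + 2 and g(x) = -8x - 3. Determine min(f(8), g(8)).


f(8) = -38
g(8) = -67
min = -67

-67


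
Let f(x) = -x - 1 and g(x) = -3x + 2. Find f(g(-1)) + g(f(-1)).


f(g(-1)) = -6
g(f(-1)) = 2
Sum = -4

-4


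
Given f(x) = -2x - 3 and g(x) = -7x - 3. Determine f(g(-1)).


g(-1) = 4
f(4) = -11

-11


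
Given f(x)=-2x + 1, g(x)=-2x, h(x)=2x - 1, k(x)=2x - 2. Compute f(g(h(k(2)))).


13


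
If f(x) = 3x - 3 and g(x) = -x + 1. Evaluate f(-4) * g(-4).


f(-4) = -15
g(-4) = 5
Product = -75

-75


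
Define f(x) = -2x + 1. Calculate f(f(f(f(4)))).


f(4) = -7
f(-7) = 15
f(15) = -29
f(-29) = 59

59


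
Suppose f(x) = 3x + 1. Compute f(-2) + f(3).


5


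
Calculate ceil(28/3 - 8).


2


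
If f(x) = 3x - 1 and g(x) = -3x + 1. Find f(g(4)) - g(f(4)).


f(g(4)) = -34
g(f(4)) = -32
Difference = -2

-2


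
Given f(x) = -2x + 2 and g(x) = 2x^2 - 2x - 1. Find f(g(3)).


g(3) = 11
f(11) = -20

-20


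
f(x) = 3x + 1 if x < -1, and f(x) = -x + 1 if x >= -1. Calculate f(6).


-5


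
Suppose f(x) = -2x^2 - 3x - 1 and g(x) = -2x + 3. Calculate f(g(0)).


g(0) = 3
f(3) = (-2)*(3)^2 - 3*(3) - 1 = -28

-28


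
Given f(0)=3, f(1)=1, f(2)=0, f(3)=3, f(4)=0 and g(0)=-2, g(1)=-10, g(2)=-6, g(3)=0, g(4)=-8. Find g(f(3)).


f(3) = 3
g(3) = 0

0


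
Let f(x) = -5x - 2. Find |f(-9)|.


f(-9) = 43
|43| = 43

43


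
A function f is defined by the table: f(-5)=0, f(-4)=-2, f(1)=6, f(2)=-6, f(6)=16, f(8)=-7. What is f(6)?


Reading from the table at x = 6

16


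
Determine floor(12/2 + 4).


12/2 = 6
6 + 4 = 10
floor(10) = 10

10


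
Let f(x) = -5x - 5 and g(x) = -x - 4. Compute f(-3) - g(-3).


f(-3) = 10
g(-3) = -1
Difference = 11

11


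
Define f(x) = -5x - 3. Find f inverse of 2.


Solve -5x - 3 = 2
x = (2 + 3) / (-5) = -1

-1


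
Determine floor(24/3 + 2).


24/3 = 8
8 + 2 = 10
floor(10) = 10

10


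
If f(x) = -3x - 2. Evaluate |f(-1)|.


1


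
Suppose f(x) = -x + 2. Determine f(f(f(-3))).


f(-3) = 5
f(5) = -3
f(-3) = 5

5


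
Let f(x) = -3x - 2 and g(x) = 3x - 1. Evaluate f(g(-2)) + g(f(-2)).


f(g(-2)) = 19
g(f(-2)) = 11
Sum = 30

30


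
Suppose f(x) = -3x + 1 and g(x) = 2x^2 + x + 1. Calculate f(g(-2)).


g(-2) = 7
f(7) = -20

-20


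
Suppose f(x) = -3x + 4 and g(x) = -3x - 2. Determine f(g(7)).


g(7) = -23
f(-23) = 73

73


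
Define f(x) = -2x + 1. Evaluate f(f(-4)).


f(-4) = 9
f(9) = -17

-17


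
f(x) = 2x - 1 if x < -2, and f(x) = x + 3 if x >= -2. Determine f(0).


0 satisfies x >= -2
f(0) = 3

3


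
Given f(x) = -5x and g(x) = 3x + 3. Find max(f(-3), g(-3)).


15


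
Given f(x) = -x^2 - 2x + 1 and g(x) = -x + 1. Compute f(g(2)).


g(2) = -1
f(-1) = (-1)*(-1)^2 - 2*(-1) + 1 = 2

2


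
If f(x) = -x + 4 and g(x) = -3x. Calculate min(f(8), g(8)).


f(8) = -4
g(8) = -24
min = -24

-24


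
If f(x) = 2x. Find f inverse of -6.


-3


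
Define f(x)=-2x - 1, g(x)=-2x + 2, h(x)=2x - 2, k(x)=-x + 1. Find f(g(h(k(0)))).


k(0) = 1
h(1) = 0
g(0) = 2
f(2) = -5

-5


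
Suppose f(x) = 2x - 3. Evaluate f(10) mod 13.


4


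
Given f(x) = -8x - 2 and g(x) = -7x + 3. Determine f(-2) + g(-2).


31


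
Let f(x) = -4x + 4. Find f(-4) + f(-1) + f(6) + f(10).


f(-4) = 20
f(-1) = 8
f(6) = -20
f(10) = -36
Sum = -28

-28


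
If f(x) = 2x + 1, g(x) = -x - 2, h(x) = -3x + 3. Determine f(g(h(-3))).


h(-3) = 12
g(12) = -14
f(-14) = -27

-27


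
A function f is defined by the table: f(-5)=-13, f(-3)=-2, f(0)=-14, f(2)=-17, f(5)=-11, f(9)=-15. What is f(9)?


Reading from the table at x = 9

-15


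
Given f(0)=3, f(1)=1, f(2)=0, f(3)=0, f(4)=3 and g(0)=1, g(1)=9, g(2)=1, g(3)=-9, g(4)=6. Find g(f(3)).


1


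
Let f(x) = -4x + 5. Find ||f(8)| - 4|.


f(8) = -27
|-27| = 27
|27 - 4| = 23

23


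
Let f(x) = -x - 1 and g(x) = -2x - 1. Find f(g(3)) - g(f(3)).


f(g(3)) = 6
g(f(3)) = 7
Difference = -1

-1


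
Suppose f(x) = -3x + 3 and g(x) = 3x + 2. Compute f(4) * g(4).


f(4) = -9
g(4) = 14
Product = -126

-126


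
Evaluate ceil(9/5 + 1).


3


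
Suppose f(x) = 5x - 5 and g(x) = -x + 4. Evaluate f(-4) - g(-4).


f(-4) = -25
g(-4) = 8
Difference = -33

-33


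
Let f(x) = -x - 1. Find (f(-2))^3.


f(-2) = 1
(1)^3 = 1

1


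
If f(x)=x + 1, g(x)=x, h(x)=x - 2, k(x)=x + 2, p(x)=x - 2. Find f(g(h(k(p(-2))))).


p(-2) = -4
k(-4) = -2
h(-2) = -4
g(-4) = -4
f(-4) = -3

-3


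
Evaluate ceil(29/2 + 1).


16


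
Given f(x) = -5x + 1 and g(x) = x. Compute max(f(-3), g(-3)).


f(-3) = 16
g(-3) = -3
max = 16

16


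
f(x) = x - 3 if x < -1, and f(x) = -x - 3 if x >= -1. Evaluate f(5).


5 satisfies x >= -1
f(5) = -8

-8


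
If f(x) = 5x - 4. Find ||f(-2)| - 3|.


11


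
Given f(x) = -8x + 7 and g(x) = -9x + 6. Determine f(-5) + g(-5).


f(-5) = 47
g(-5) = 51
Sum = 98

98


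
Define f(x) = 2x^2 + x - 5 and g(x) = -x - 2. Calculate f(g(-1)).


g(-1) = -1
f(-1) = 2*(-1)^2 + 1*(-1) - 5 = -4

-4


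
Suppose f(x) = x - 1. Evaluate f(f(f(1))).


f(1) = 0
f(0) = -1
f(-1) = -2

-2


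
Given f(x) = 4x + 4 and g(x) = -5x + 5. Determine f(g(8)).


g(8) = -35
f(-35) = -136

-136


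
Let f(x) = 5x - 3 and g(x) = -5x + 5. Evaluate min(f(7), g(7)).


f(7) = 32
g(7) = -30
min = -30

-30


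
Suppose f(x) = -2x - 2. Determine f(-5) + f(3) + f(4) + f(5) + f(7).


f(-5) = 8
f(3) = -8
f(4) = -10
f(5) = -12
f(7) = -16
Sum = -38

-38


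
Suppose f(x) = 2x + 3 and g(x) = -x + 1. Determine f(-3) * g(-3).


f(-3) = -3
g(-3) = 4
Product = -12

-12


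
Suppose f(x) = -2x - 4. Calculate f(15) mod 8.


f(15) = -34
-34 mod 8 = 6

6


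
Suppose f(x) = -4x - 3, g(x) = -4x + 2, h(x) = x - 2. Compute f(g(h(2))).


h(2) = 0
g(0) = 2
f(2) = -11

-11


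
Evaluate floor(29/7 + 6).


29/7 = 4.1429
4.1429 + 6 = 10.1429
floor(10.1429) = 10

10


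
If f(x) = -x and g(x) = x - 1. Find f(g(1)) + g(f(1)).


-2


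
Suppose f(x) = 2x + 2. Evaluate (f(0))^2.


f(0) = 2
(2)^2 = 4

4


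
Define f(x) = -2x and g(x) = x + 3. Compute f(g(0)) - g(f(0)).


f(g(0)) = -6
g(f(0)) = 3
Difference = -9

-9


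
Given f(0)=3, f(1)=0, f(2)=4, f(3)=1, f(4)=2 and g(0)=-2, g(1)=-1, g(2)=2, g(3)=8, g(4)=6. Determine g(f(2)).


6


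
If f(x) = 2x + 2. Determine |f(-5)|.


f(-5) = -8
|-8| = 8

8


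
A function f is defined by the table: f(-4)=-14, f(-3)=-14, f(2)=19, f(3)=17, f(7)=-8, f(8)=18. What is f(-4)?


Reading from the table at x = -4

-14


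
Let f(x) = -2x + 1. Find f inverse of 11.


Solve -2x + 1 = 11
x = (11 - 1) / (-2) = -5

-5


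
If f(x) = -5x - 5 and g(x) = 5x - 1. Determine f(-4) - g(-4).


f(-4) = 15
g(-4) = -21
Difference = 36

36


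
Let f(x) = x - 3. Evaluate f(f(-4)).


f(-4) = -7
f(-7) = -10

-10


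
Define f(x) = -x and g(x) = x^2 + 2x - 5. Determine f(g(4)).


g(4) = 19
f(19) = -19

-19


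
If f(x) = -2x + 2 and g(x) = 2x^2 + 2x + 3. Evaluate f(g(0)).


g(0) = 3
f(3) = -4

-4


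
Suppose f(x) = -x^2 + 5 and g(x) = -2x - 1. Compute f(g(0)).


g(0) = -1
f(-1) = (-1)*(-1)^2 + 5 = 4

4


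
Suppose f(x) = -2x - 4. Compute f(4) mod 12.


f(4) = -12
-12 mod 12 = 0

0


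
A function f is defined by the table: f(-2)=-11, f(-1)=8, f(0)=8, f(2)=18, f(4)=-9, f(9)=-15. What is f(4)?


Reading from the table at x = 4

-9


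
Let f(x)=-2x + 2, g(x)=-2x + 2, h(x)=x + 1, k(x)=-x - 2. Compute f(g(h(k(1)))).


k(1) = -3
h(-3) = -2
g(-2) = 6
f(6) = -10

-10


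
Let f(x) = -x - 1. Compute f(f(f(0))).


f(0) = -1
f(-1) = 0
f(0) = -1

-1


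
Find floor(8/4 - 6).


8/4 = 2
2 - 6 = -4
floor(-4) = -4

-4


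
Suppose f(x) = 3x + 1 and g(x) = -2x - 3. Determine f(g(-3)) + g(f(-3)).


f(g(-3)) = 10
g(f(-3)) = 13
Sum = 23

23


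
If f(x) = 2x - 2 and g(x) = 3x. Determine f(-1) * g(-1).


f(-1) = -4
g(-1) = -3
Product = 12

12


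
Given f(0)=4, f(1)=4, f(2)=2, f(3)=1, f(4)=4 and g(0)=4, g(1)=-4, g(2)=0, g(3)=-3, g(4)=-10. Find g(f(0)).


f(0) = 4
g(4) = -10

-10


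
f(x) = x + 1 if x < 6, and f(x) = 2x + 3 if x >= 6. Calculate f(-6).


-6 satisfies x < 6
f(-6) = -5

-5


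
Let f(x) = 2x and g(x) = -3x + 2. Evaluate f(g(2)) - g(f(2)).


f(g(2)) = -8
g(f(2)) = -10
Difference = 2

2


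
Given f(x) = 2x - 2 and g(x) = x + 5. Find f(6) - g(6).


f(6) = 10
g(6) = 11
Difference = -1

-1


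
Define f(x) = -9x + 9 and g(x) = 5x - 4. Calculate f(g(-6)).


g(-6) = -34
f(-34) = 315

315


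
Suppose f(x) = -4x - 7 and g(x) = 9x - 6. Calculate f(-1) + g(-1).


f(-1) = -3
g(-1) = -15
Sum = -18

-18


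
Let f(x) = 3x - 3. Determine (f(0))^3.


f(0) = -3
(-3)^3 = -27

-27


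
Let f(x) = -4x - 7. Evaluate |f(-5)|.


f(-5) = 13
|13| = 13

13


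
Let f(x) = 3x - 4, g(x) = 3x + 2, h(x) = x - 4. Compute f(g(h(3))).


h(3) = -1
g(-1) = -1
f(-1) = -7

-7


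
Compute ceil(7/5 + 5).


7/5 = 1.4
1.4 + 5 = 6.4
ceil(6.4) = 7

7


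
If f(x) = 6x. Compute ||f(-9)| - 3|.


f(-9) = -54
|-54| = 54
|54 - 3| = 51

51


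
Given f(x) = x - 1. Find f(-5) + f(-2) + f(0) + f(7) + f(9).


f(-5) = -6
f(-2) = -3
f(0) = -1
f(7) = 6
f(9) = 8
Sum = 4

4


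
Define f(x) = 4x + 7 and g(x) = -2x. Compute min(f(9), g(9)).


f(9) = 43
g(9) = -18
min = -18

-18


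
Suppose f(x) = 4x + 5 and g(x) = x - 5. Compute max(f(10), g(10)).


f(10) = 45
g(10) = 5
max = 45

45


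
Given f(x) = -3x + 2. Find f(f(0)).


-4


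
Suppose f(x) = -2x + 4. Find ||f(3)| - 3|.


f(3) = -2
|-2| = 2
|2 - 3| = 1

1


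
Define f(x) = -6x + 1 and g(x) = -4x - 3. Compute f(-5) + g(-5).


f(-5) = 31
g(-5) = 17
Sum = 48

48


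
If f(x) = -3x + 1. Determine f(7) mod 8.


4


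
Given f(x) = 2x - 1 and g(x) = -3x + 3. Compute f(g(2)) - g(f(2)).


-1


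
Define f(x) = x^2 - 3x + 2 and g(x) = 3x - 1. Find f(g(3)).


g(3) = 8
f(8) = 1*(8)^2 - 3*(8) + 2 = 42

42


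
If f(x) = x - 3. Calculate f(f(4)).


-2


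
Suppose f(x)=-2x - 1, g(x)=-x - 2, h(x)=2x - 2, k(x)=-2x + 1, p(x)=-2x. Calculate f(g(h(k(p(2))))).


p(2) = -4
k(-4) = 9
h(9) = 16
g(16) = -18
f(-18) = 35

35


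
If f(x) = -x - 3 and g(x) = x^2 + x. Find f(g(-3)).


g(-3) = 6
f(6) = -9

-9


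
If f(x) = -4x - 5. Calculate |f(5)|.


f(5) = -25
|-25| = 25

25


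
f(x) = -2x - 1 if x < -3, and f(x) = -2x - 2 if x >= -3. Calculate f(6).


-14


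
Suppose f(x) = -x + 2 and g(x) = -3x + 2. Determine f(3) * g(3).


f(3) = -1
g(3) = -7
Product = 7

7


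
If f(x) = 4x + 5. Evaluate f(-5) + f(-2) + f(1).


f(-5) = -15
f(-2) = -3
f(1) = 9
Sum = -9

-9


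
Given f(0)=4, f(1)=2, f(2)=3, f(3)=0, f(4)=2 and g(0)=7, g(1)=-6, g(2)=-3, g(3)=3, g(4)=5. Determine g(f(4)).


f(4) = 2
g(2) = -3

-3


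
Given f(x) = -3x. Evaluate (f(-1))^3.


f(-1) = 3
(3)^3 = 27

27


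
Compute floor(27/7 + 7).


27/7 = 3.8571
3.8571 + 7 = 10.8571
floor(10.8571) = 10

10


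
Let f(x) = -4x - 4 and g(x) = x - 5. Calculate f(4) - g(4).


-19


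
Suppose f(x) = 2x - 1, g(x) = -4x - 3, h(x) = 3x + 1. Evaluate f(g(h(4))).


h(4) = 13
g(13) = -55
f(-55) = -111

-111
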